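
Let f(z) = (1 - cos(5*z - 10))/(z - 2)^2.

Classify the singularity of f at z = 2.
Let u = z - 2. The argument of cos is 5*z - 10 = 5u, so
  f = (1 - cos(5u))/u^2 = ((5u)^2/2 - (5u)^4/24 + ...)/u^2 = 25/2 - (625/24)*u^2 + ...
The Laurent expansion about u = 0 has no negative powers; equivalently lim_{z→2} f(z) = 25/2 exists and is finite.
So the singularity is removable.

Final answer: removable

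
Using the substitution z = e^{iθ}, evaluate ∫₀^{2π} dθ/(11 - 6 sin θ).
Call the integral J. The integrand is 2π-periodic and we integrate over a full period, so shifting θ does not change the value (θ → θ + π/2 turns sin θ into cos θ; θ → θ + π flips the sign of the trig term). Hence
  J = ∫₀^{2π} dθ/(11 + 6 cos θ).
Put z = e^{iθ}: then cos θ = (z + 1/z)/2, dθ = dz/(iz), and z runs once counterclockwise around |z| = 1:
  J = ∮_{|z|=1} 1/(11 + 6*(z + 1/z)/2) · dz/(iz) = (2/i) ∮_{|z|=1} dz/(6*z^2 + 22*z + 6).
The roots of 6*z^2 + 22*z + 6 are z = (-11 ± sqrt(11^2 - 6^2))/6, with sqrt(85) = sqrt(85); their product is 1, so only z₊ = -11/6 + sqrt(85)/6 lies inside the unit circle (z₋ = -11/6 - sqrt(85)/6 lies outside).
z₊ is a simple zero of q(z) = 6*z^2 + 22*z + 6, so Res(1/q, z₊) = 1/q'(z₊) with q'(z) = 12*z + 22; and q'(z₊) = 6*(z₊ - z₋) = 2*sqrt(85).
Therefore J = (2/i) · 2πi · 1/(2*sqrt(85)) = 2*pi/(sqrt(85)) = 2*sqrt(85)*pi/85

Final answer: 2*sqrt(85)*pi/85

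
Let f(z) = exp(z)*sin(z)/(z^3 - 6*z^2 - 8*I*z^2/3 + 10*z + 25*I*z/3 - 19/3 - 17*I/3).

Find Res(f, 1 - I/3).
Write f(z) = P(z)/Q(z) with P(z) = exp(z)*sin(z) and Q(z) = z^3 - 6*z^2 - 8*I*z^2/3 + 10*z + 25*I*z/3 - 19/3 - 17*I/3.
The denominator factors as Q(z) = (z - 1 + I/3)*(z - 2 - I)*(z - 3 - 2*I), so z = 1 - I/3 is a simple zero of Q and P is analytic there; z = 1 - I/3 is therefore a simple pole and
  Res(f, z₀) = P(z₀)/Q'(z₀).

Q'(z) = 3*z^2 - 12*z - 16*I*z/3 + 10 + 25*I/3, so Q'(1 - I/3) = -10/9 + 5*I.
P(1 - I/3) = exp(1 - I/3)*sin(1 - I/3).

Res(f, 1 - I/3) = (exp(1 - I/3)*sin(1 - I/3))/(-10/9 + 5*I) = (-18/425 - 81*I/425)*exp(1 - I/3)*sin(1 - I/3)

Final answer: (-18/425 - 81*I/425)*exp(1 - I/3)*sin(1 - I/3)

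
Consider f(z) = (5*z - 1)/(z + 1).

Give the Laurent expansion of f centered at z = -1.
Put w = z - (-1), i.e. z = w - 1. The denominator is w, so it suffices to rewrite the numerator in powers of w.

P(z) = 5*z - 1
P(w - 1) = -6 + 5*w

Dividing each term by w:
  f = -6/w + 5

Substituting back w = z + 1:
  f(z) = -6/(z + 1) + 5

The series is finite because the numerator is a polynomial; the negative powers form the principal part, and the coefficient of 1/(z + 1) gives Res(f, -1) = -6.

Final answer: -6/(z + 1) + 5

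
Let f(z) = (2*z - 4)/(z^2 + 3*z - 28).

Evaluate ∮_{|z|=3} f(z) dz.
By the residue theorem, ∮_C f(z) dz = 2πi · (sum of the residues of f at the poles inside |z| = 3).

The denominator factors as (z - 4)*(z + 7), so the singularities of f are simple poles at z = 4, z = -7.
  |4|² = 16 > 9 = 3², so this pole is outside the contour.
  |-7|² = 49 > 9 = 3², so this pole is outside the contour.

No pole lies inside the contour, so f is analytic on and inside C and the integral is 0 (Cauchy's theorem).

Final answer: 0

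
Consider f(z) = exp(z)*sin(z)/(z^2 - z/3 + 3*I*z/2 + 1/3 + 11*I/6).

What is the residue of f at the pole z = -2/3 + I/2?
Write f(z) = P(z)/Q(z) with P(z) = exp(z)*sin(z) and Q(z) = z^2 - z/3 + 3*I*z/2 + 1/3 + 11*I/6.
The denominator factors as Q(z) = (z + 2/3 - I/2)*(z - 1 + 2*I), so z = -2/3 + I/2 is a simple zero of Q and P is analytic there; z = -2/3 + I/2 is therefore a simple pole and
  Res(f, z₀) = P(z₀)/Q'(z₀).

Q'(z) = 2*z - 1/3 + 3*I/2, so Q'(-2/3 + I/2) = -5/3 + 5*I/2.
P(-2/3 + I/2) = -exp(-2/3 + I/2)*sin(2/3 - I/2).

Res(f, -2/3 + I/2) = (-exp(-2/3 + I/2)*sin(2/3 - I/2))/(-5/3 + 5*I/2) = (12/65 + 18*I/65)*exp(-2/3 + I/2)*sin(2/3 - I/2)

Final answer: (12/65 + 18*I/65)*exp(-2/3 + I/2)*sin(2/3 - I/2)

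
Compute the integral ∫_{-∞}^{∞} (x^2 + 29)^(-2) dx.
Let f(z) = (z^2 + 29)^(-2). The denominator has no real zeros and deg Q - deg P = 4 ≥ 2, so the integral of f over the upper semicircle |z| = R tends to 0 as R → ∞. Closing the contour in the upper half-plane,
  ∫_{-∞}^{∞} f(x) dx = 2πi · Σ Res(f, z_k)  over the poles with Im z_k > 0.

Zeros of the denominator: z^2 + 29 = 0 gives z = ±sqrt(29)*I.
Upper half-plane: z = sqrt(29)*I (a pole of order 2).

Write f(z) = g(z)/(z - sqrt(29)*I)^2 with g(z) = (z + sqrt(29)*I)^(-2). For a double pole, Res(f, z₀) = g'(z₀):
  g'(z) = -2/(z + sqrt(29)*I)^3
  Res(f, sqrt(29)*I) = g'(sqrt(29)*I) = -sqrt(29)*I/3364

∫_{-∞}^{∞} f(x) dx = 2πi · (-sqrt(29)*I/3364) = sqrt(29)*pi/1682

Final answer: sqrt(29)*pi/1682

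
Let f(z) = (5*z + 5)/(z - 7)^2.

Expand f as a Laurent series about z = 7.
Put w = z - (7), i.e. z = w + 7. The denominator is w^2, so it suffices to rewrite the numerator in powers of w.

P(z) = 5*z + 5
P(w + 7) = 40 + 5*w

Dividing each term by w^2:
  f = 40/w^2 + 5/w

Substituting back w = z - 7:
  f(z) = 40/(z - 7)^2 + 5/(z - 7)

The series is finite because the numerator is a polynomial; the negative powers form the principal part, and the coefficient of 1/(z - 7) gives Res(f, 7) = 5.

Final answer: 40/(z - 7)^2 + 5/(z - 7)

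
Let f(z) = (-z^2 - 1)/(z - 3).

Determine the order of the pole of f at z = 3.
Factor the denominator:
  z - 3 = (z - 3)

The numerator P(z) = -z^2 - 1 has P(3) = -10 ≠ 0, so no factor of (z - 3) cancels.
Near z = 3 we can therefore write f(z) = g(z)/(z - 3) with g analytic at 3 and g(3) ≠ 0 (g is just the numerator).

Hence z = 3 is a pole of order 1.

Final answer: 1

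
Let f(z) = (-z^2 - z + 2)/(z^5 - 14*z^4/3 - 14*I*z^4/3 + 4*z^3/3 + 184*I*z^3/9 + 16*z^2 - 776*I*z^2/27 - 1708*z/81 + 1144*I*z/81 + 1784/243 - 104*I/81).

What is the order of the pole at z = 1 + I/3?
Factor the denominator:
  z^5 - 14*z^4/3 - 14*I*z^4/3 + 4*z^3/3 + 184*I*z^3/9 + 16*z^2 - 776*I*z^2/27 - 1708*z/81 + 1144*I*z/81 + 1784/243 - 104*I/81 = (z - 1 - I/3)^3*(z + 1/3 - 3*I)*(z - 2 - 2*I/3)

The numerator P(z) = -z^2 - z + 2 has P(1 + I/3) = 1/9 - I ≠ 0, so no factor of (z - 1 - I/3) cancels.
Near z = 1 + I/3 we can therefore write f(z) = g(z)/(z - 1 - I/3)^3 with g analytic at 1 + I/3 and g(1 + I/3) ≠ 0 (g is the numerator divided by the remaining denominator factors).

Hence z = 1 + I/3 is a pole of order 3.

Final answer: 3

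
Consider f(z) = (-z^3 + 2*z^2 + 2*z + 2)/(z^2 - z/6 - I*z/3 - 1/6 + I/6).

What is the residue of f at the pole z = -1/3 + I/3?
Write f(z) = P(z)/Q(z) with P(z) = -z^3 + 2*z^2 + 2*z + 2 and Q(z) = z^2 - z/6 - I*z/3 - 1/6 + I/6.
The denominator factors as Q(z) = (z - 1/2)*(z + 1/3 - I/3), so z = -1/3 + I/3 is a simple zero of Q and P is analytic there; z = -1/3 + I/3 is therefore a simple pole and
  Res(f, z₀) = P(z₀)/Q'(z₀).

Q'(z) = 2*z - 1/6 - I/3, so Q'(-1/3 + I/3) = -5/6 + I/3.
P(-1/3 + I/3) = 34/27 + 4*I/27.

Res(f, -1/3 + I/3) = (34/27 + 4*I/27)/(-5/6 + I/3) = -36/29 - 176*I/261

Final answer: -36/29 - 176*I/261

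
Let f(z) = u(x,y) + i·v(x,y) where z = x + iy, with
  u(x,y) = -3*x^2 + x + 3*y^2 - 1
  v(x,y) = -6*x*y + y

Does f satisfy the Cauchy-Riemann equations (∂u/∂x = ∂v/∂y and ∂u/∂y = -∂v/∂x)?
∂u/∂x = 1 - 6*x
∂v/∂y = 1 - 6*x
∂u/∂y = 6*y
∂v/∂x = -6*y
∂u/∂x = ∂v/∂y and ∂u/∂y = -∂v/∂x hold identically; f is analytic.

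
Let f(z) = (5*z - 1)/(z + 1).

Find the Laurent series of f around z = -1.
Put w = z - (-1), i.e. z = w - 1. The denominator is w, so it suffices to rewrite the numerator in powers of w.

P(z) = 5*z - 1
P(w - 1) = -6 + 5*w

Dividing each term by w:
  f = -6/w + 5

Substituting back w = z + 1:
  f(z) = -6/(z + 1) + 5

The series is finite because the numerator is a polynomial; the negative powers form the principal part, and the coefficient of 1/(z + 1) gives Res(f, -1) = -6.

Final answer: -6/(z + 1) + 5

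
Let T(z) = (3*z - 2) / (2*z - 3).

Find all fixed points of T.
{3/2 - sqrt(5)/2, sqrt(5)/2 + 3/2}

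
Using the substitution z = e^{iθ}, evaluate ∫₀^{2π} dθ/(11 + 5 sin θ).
sqrt(6)*pi/12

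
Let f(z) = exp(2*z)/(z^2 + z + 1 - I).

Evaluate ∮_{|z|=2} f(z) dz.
By the residue theorem, ∮_C f(z) dz = 2πi · (sum of the residues of f at the poles inside |z| = 2).

The denominator factors as (z - I)*(z + 1 + I), so the singularities of f are simple poles at z = I, z = -1 - I.
  |I|² = 1 < 4 = 2², so this pole is inside the contour.
  |-1 - I|² = 2 < 4 = 2², so this pole is inside the contour.

With P(z) = exp(2*z) and Q(z) = z^2 + z + 1 - I, each pole is simple, so Res(f, z₀) = P(z₀)/Q'(z₀) with Q'(z) = 2*z + 1.
  Res(f, I) = P(I)/Q'(I) = (exp(2*I))/(1 + 2*I) = (1/5 - 2*I/5)*exp(2*I)
  Res(f, -1 - I) = P(-1 - I)/Q'(-1 - I) = (exp(-2 - 2*I))/(-1 - 2*I) = (-1/5 + 2*I/5)*exp(-2 - 2*I)

Sum of residues inside C: (-1/5 + 2*I/5)*exp(-2 - 2*I) + (1/5 - 2*I/5)*exp(2*I)
∮_C f(z) dz = 2πi · ((-1/5 + 2*I/5)*exp(-2 - 2*I) + (1/5 - 2*I/5)*exp(2*I)) = pi*(-4/5 - 2*I/5)*exp(-2 - 2*I) + pi*(4/5 + 2*I/5)*exp(2*I)

Final answer: pi*(-4/5 - 2*I/5)*exp(-2 - 2*I) + pi*(4/5 + 2*I/5)*exp(2*I)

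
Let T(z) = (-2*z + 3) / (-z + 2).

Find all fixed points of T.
{1, 3}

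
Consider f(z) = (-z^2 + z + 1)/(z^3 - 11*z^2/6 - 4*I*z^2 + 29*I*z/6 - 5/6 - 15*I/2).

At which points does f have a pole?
{1/3 + 3*I, 1/2 - I, 1 + 2*I}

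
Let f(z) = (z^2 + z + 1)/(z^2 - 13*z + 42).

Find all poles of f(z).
The singularities of f are the zeros of the denominator. Factoring,
  z^2 - 13*z + 42 = (z - 7)*(z - 6)
so the candidates are z = 7, z = 6.

Check the numerator P(z) = z^2 + z + 1 at each one:
  P(7) = 57 ≠ 0, so z = 7 is a (simple) pole.
  P(6) = 43 ≠ 0, so z = 6 is a (simple) pole.

Poles of f: {6, 7}

Final answer: {6, 7}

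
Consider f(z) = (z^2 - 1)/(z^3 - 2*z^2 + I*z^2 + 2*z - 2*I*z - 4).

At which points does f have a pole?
{-2*I, I, 2}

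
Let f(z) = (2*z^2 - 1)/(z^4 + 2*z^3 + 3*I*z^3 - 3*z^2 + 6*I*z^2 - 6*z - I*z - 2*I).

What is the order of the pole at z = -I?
3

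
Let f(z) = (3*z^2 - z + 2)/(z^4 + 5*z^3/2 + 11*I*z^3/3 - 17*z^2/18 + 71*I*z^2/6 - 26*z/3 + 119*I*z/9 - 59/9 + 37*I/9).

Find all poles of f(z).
The singularities of f are the zeros of the denominator. Factoring,
  z^4 + 5*z^3/2 + 11*I*z^3/3 - 17*z^2/18 + 71*I*z^2/6 - 26*z/3 + 119*I*z/9 - 59/9 + 37*I/9 = (z + 1 + I/3)*(z + 3/2 - 2*I/3)*(z + 1 + I)*(z - 1 + 3*I)
so the candidates are z = -1 - I/3, z = -3/2 + 2*I/3, z = -1 - I, z = 1 - 3*I.

Check the numerator P(z) = 3*z^2 - z + 2 at each one:
  P(-1 - I/3) = 17/3 + 7*I/3 ≠ 0, so z = -1 - I/3 is a (simple) pole.
  P(-3/2 + 2*I/3) = 107/12 - 20*I/3 ≠ 0, so z = -3/2 + 2*I/3 is a (simple) pole.
  P(-1 - I) = 3 + 7*I ≠ 0, so z = -1 - I is a (simple) pole.
  P(1 - 3*I) = -23 - 15*I ≠ 0, so z = 1 - 3*I is a (simple) pole.

Poles of f: {-3/2 + 2*I/3, -1 - I, -1 - I/3, 1 - 3*I}

Final answer: {-3/2 + 2*I/3, -1 - I, -1 - I/3, 1 - 3*I}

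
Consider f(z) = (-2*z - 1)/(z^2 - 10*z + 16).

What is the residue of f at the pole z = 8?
-17/6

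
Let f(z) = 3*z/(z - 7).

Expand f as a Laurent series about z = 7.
Put w = z - (7), i.e. z = w + 7. The denominator is w, so it suffices to rewrite the numerator in powers of w.

P(z) = 3*z
P(w + 7) = 21 + 3*w

Dividing each term by w:
  f = 21/w + 3

Substituting back w = z - 7:
  f(z) = 21/(z - 7) + 3

The series is finite because the numerator is a polynomial; the negative powers form the principal part, and the coefficient of 1/(z - 7) gives Res(f, 7) = 21.

Final answer: 21/(z - 7) + 3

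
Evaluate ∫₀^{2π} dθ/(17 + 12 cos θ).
Let J = ∫₀^{2π} dθ/(17 + 12 cos θ).
Put z = e^{iθ}: then cos θ = (z + 1/z)/2, dθ = dz/(iz), and z runs once counterclockwise around |z| = 1:
  J = ∮_{|z|=1} 1/(17 + 12*(z + 1/z)/2) · dz/(iz) = (2/i) ∮_{|z|=1} dz/(12*z^2 + 34*z + 12).
The roots of 12*z^2 + 34*z + 12 are z = (-17 ± sqrt(17^2 - 12^2))/12, with sqrt(145) = sqrt(145); their product is 1, so only z₊ = -17/12 + sqrt(145)/12 lies inside the unit circle (z₋ = -17/12 - sqrt(145)/12 lies outside).
z₊ is a simple zero of q(z) = 12*z^2 + 34*z + 12, so Res(1/q, z₊) = 1/q'(z₊) with q'(z) = 24*z + 34; and q'(z₊) = 12*(z₊ - z₋) = 2*sqrt(145).
Therefore J = (2/i) · 2πi · 1/(2*sqrt(145)) = 2*pi/(sqrt(145)) = 2*sqrt(145)*pi/145

Final answer: 2*sqrt(145)*pi/145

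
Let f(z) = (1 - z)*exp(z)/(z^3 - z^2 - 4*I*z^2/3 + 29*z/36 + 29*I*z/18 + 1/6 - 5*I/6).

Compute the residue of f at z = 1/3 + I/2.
Write f(z) = P(z)/Q(z) with P(z) = (1 - z)*exp(z) and Q(z) = z^3 - z^2 - 4*I*z^2/3 + 29*z/36 + 29*I*z/18 + 1/6 - 5*I/6.
The denominator factors as Q(z) = (z - 1/3 - I/2)*(z - 2/3 + 2*I/3)*(z - 3*I/2), so z = 1/3 + I/2 is a simple zero of Q and P is analytic there; z = 1/3 + I/2 is therefore a simple pole and
  Res(f, z₀) = P(z₀)/Q'(z₀).

Q'(z) = 3*z^2 - 2*z - 8*I*z/3 + 29/36 + 29*I/18, so Q'(1/3 + I/2) = 19/18 + 13*I/18.
P(1/3 + I/2) = (2/3 - I/2)*exp(1/3 + I/2).

Res(f, 1/3 + I/2) = ((2/3 - I/2)*exp(1/3 + I/2))/(19/18 + 13*I/18) = (111/530 - 327*I/530)*exp(1/3 + I/2)

Final answer: (111/530 - 327*I/530)*exp(1/3 + I/2)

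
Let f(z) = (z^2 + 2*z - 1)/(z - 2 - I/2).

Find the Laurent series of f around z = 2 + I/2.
Put w = z - (2 + I/2), i.e. z = w + 2 + I/2. The denominator is w, so it suffices to rewrite the numerator in powers of w.

P(z) = z^2 + 2*z - 1
P(w + 2 + I/2) = 27/4 + 3*I + (6 + I)*w + w^2

Dividing each term by w:
  f = (27/4 + 3*I)/w + 6 + I + w

Substituting back w = z - 2 - I/2:
  f(z) = (27/4 + 3*I)/(z - 2 - I/2) + 6 + I + (z - 2 - I/2)

The series is finite because the numerator is a polynomial; the negative powers form the principal part, and the coefficient of 1/(z - 2 - I/2) gives Res(f, 2 + I/2) = 27/4 + 3*I.

Final answer: (27/4 + 3*I)/(z - 2 - I/2) + 6 + I + (z - 2 - I/2)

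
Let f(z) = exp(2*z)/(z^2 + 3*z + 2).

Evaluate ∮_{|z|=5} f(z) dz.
By the residue theorem, ∮_C f(z) dz = 2πi · (sum of the residues of f at the poles inside |z| = 5).

The denominator factors as (z + 1)*(z + 2), so the singularities of f are simple poles at z = -1, z = -2.
  |-1|² = 1 < 25 = 5², so this pole is inside the contour.
  |-2|² = 4 < 25 = 5², so this pole is inside the contour.

With P(z) = exp(2*z) and Q(z) = z^2 + 3*z + 2, each pole is simple, so Res(f, z₀) = P(z₀)/Q'(z₀) with Q'(z) = 2*z + 3.
  Res(f, -1) = P(-1)/Q'(-1) = (exp(-2))/(1) = exp(-2)
  Res(f, -2) = P(-2)/Q'(-2) = (exp(-4))/(-1) = -exp(-4)

Sum of residues inside C: -exp(-4) + exp(-2)
∮_C f(z) dz = 2πi · (-exp(-4) + exp(-2)) = -2*I*pi*exp(-4) + 2*I*pi*exp(-2)

Final answer: -2*I*pi*exp(-4) + 2*I*pi*exp(-2)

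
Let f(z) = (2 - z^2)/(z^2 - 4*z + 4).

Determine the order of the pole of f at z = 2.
2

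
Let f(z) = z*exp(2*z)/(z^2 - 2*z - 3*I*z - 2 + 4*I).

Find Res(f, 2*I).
(2/5 - 4*I/5)*exp(4*I)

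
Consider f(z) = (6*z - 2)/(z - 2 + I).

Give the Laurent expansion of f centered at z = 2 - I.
Put w = z - (2 - I), i.e. z = w + 2 - I. The denominator is w, so it suffices to rewrite the numerator in powers of w.

P(z) = 6*z - 2
P(w + 2 - I) = 10 - 6*I + 6*w

Dividing each term by w:
  f = (10 - 6*I)/w + 6

Substituting back w = z - 2 + I:
  f(z) = (10 - 6*I)/(z - 2 + I) + 6

The series is finite because the numerator is a polynomial; the negative powers form the principal part, and the coefficient of 1/(z - 2 + I) gives Res(f, 2 - I) = 10 - 6*I.

Final answer: (10 - 6*I)/(z - 2 + I) + 6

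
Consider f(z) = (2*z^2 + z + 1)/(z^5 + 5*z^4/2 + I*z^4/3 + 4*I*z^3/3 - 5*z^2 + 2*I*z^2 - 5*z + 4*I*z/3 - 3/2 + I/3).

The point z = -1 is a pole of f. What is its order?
4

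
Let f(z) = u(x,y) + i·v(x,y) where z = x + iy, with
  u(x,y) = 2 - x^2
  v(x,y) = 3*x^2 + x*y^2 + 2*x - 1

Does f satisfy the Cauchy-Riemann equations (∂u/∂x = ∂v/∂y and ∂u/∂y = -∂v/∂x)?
∂u/∂x = -2*x
∂v/∂y = 2*x*y
∂u/∂y = 0
∂v/∂x = 6*x + y^2 + 2
∂u/∂x ≠ ∂v/∂y and ∂u/∂y ≠ -∂v/∂x; the Cauchy-Riemann equations are not satisfied, so f is not analytic.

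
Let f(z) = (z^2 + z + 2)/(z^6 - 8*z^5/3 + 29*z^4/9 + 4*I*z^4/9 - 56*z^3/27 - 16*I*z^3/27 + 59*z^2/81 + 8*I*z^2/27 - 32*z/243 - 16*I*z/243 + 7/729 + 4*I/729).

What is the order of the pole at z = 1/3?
Factor the denominator:
  z^6 - 8*z^5/3 + 29*z^4/9 + 4*I*z^4/9 - 56*z^3/27 - 16*I*z^3/27 + 59*z^2/81 + 8*I*z^2/27 - 32*z/243 - 16*I*z/243 + 7/729 + 4*I/729 = (z - 1/3)^4*(z - 1 + 2*I/3)*(z - 1/3 - 2*I/3)

The numerator P(z) = z^2 + z + 2 has P(1/3) = 22/9 ≠ 0, so no factor of (z - 1/3) cancels.
Near z = 1/3 we can therefore write f(z) = g(z)/(z - 1/3)^4 with g analytic at 1/3 and g(1/3) ≠ 0 (g is the numerator divided by the remaining denominator factors).

Hence z = 1/3 is a pole of order 4.

Final answer: 4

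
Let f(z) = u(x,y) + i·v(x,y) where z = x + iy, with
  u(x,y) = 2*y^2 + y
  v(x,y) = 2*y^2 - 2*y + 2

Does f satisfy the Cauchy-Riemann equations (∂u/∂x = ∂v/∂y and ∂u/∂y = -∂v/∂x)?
∂u/∂x = 0
∂v/∂y = 4*y - 2
∂u/∂y = 4*y + 1
∂v/∂x = 0
∂u/∂x ≠ ∂v/∂y and ∂u/∂y ≠ -∂v/∂x; the Cauchy-Riemann equations are not satisfied, so f is not analytic.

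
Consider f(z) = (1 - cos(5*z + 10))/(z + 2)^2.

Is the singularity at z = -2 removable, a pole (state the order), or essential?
Let u = z + 2. The argument of cos is 5*z + 10 = 5u, so
  f = (1 - cos(5u))/u^2 = ((5u)^2/2 - (5u)^4/24 + ...)/u^2 = 25/2 - (625/24)*u^2 + ...
The Laurent expansion about u = 0 has no negative powers; equivalently lim_{z→-2} f(z) = 25/2 exists and is finite.
So the singularity is removable.

Final answer: removable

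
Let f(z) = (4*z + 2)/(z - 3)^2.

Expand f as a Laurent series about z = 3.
14/(z - 3)^2 + 4/(z - 3)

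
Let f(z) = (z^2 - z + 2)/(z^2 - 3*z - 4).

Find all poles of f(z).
The singularities of f are the zeros of the denominator. Factoring,
  z^2 - 3*z - 4 = (z + 1)*(z - 4)
so the candidates are z = -1, z = 4.

Check the numerator P(z) = z^2 - z + 2 at each one:
  P(-1) = 4 ≠ 0, so z = -1 is a (simple) pole.
  P(4) = 14 ≠ 0, so z = 4 is a (simple) pole.

Poles of f: {-1, 4}

Final answer: {-1, 4}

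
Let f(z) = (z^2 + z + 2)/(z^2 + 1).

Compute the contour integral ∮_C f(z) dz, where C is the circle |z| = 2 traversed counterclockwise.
By the residue theorem, ∮_C f(z) dz = 2πi · (sum of the residues of f at the poles inside |z| = 2).

The denominator factors as (z + I)*(z - I), so the singularities of f are simple poles at z = -I, z = I.
  |-I|² = 1 < 4 = 2², so this pole is inside the contour.
  |I|² = 1 < 4 = 2², so this pole is inside the contour.

With P(z) = z^2 + z + 2 and Q(z) = z^2 + 1, each pole is simple, so Res(f, z₀) = P(z₀)/Q'(z₀) with Q'(z) = 2*z.
  Res(f, -I) = P(-I)/Q'(-I) = (1 - I)/(-2*I) = 1/2 + I/2
  Res(f, I) = P(I)/Q'(I) = (1 + I)/(2*I) = 1/2 - I/2

Sum of residues inside C: 1
∮_C f(z) dz = 2πi · (1) = 2*I*pi

Final answer: 2*I*pi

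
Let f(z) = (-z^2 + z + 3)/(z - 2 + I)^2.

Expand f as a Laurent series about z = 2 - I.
(2 + 3*I)/(z - 2 + I)^2 + (-3 + 2*I)/(z - 2 + I) - 1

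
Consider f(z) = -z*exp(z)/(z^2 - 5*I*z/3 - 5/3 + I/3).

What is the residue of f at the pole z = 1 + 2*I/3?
Write f(z) = P(z)/Q(z) with P(z) = -z*exp(z) and Q(z) = z^2 - 5*I*z/3 - 5/3 + I/3.
The denominator factors as Q(z) = (z + 1 - I)*(z - 1 - 2*I/3), so z = 1 + 2*I/3 is a simple zero of Q and P is analytic there; z = 1 + 2*I/3 is therefore a simple pole and
  Res(f, z₀) = P(z₀)/Q'(z₀).

Q'(z) = 2*z - 5*I/3, so Q'(1 + 2*I/3) = 2 - I/3.
P(1 + 2*I/3) = (-1 - 2*I/3)*exp(1 + 2*I/3).

Res(f, 1 + 2*I/3) = ((-1 - 2*I/3)*exp(1 + 2*I/3))/(2 - I/3) = (-16/37 - 15*I/37)*exp(1 + 2*I/3)

Final answer: (-16/37 - 15*I/37)*exp(1 + 2*I/3)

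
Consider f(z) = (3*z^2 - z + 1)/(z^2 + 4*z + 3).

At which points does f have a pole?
{-3, -1}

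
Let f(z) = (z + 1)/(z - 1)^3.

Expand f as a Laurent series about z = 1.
Put w = z - (1), i.e. z = w + 1. The denominator is w^3, so it suffices to rewrite the numerator in powers of w.

P(z) = z + 1
P(w + 1) = 2 + w

Dividing each term by w^3:
  f = 2/w^3 + 1/w^2

Substituting back w = z - 1:
  f(z) = 2/(z - 1)^3 + 1/(z - 1)^2

The series is finite because the numerator is a polynomial; the negative powers form the principal part.

Final answer: 2/(z - 1)^3 + 1/(z - 1)^2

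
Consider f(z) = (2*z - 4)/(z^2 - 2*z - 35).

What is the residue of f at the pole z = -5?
7/6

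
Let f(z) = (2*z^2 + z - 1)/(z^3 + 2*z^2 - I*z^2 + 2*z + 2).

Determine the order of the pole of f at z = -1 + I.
Factor the denominator:
  z^3 + 2*z^2 - I*z^2 + 2*z + 2 = (z + 1 - I)^2*(z + I)

The numerator P(z) = 2*z^2 + z - 1 has P(-1 + I) = -2 - 3*I ≠ 0, so no factor of (z + 1 - I) cancels.
Near z = -1 + I we can therefore write f(z) = g(z)/(z + 1 - I)^2 with g analytic at -1 + I and g(-1 + I) ≠ 0 (g is the numerator divided by the remaining denominator factors).

Hence z = -1 + I is a pole of order 2.

Final answer: 2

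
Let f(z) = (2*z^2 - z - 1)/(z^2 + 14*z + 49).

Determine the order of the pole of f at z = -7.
Factor the denominator:
  z^2 + 14*z + 49 = (z + 7)^2

The numerator P(z) = 2*z^2 - z - 1 has P(-7) = 104 ≠ 0, so no factor of (z + 7) cancels.
Near z = -7 we can therefore write f(z) = g(z)/(z + 7)^2 with g analytic at -7 and g(-7) ≠ 0 (g is just the numerator).

Hence z = -7 is a pole of order 2.

Final answer: 2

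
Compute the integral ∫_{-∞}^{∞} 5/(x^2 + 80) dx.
Let f(z) = 5/(z^2 + 80). The denominator has no real zeros and deg Q - deg P = 2 ≥ 2, so the integral of f over the upper semicircle |z| = R tends to 0 as R → ∞. Closing the contour in the upper half-plane,
  ∫_{-∞}^{∞} f(x) dx = 2πi · Σ Res(f, z_k)  over the poles with Im z_k > 0.

Zeros of the denominator: z^2 + 80 = 0 gives z = ±4*sqrt(5)*I.
Upper half-plane: z = 4*sqrt(5)*I (simple).

Each pole is a simple zero of Q(z) = z^2 + 80, so Res(f, z₀) = P(z₀)/Q'(z₀) with P(z) = 5, Q'(z) = 2*z:
  Res(f, 4*sqrt(5)*I) = (5)/(8*sqrt(5)*I) = -sqrt(5)*I/8

∫_{-∞}^{∞} f(x) dx = 2πi · (-sqrt(5)*I/8) = sqrt(5)*pi/4

Final answer: sqrt(5)*pi/4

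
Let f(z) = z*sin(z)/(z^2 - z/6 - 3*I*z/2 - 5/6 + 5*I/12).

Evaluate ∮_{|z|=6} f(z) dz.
By the residue theorem, ∮_C f(z) dz = 2πi · (sum of the residues of f at the poles inside |z| = 6).

The denominator factors as (z + 1/2 - I)*(z - 2/3 - I/2), so the singularities of f are simple poles at z = -1/2 + I, z = 2/3 + I/2.
  |-1/2 + I|² = 5/4 < 36 = 6², so this pole is inside the contour.
  |2/3 + I/2|² = 25/36 < 36 = 6², so this pole is inside the contour.

With P(z) = z*sin(z) and Q(z) = z^2 - z/6 - 3*I*z/2 - 5/6 + 5*I/12, each pole is simple, so Res(f, z₀) = P(z₀)/Q'(z₀) with Q'(z) = 2*z - 1/6 - 3*I/2.
  Res(f, -1/2 + I) = P(-1/2 + I)/Q'(-1/2 + I) = ((1/2 - I)*sin(1/2 - I))/(-7/6 + I/2) = (-39/58 + 33*I/58)*sin(1/2 - I)
  Res(f, 2/3 + I/2) = P(2/3 + I/2)/Q'(2/3 + I/2) = ((2/3 + I/2)*sin(2/3 + I/2))/(7/6 - I/2) = (19/58 + 33*I/58)*sin(2/3 + I/2)

Sum of residues inside C: (19/58 + 33*I/58)*sin(2/3 + I/2) + (-39/58 + 33*I/58)*sin(1/2 - I)
∮_C f(z) dz = 2πi · ((19/58 + 33*I/58)*sin(2/3 + I/2) + (-39/58 + 33*I/58)*sin(1/2 - I)) = pi*(-33/29 + 19*I/29)*sin(2/3 + I/2) + pi*(-33/29 - 39*I/29)*sin(1/2 - I)

Final answer: pi*(-33/29 + 19*I/29)*sin(2/3 + I/2) + pi*(-33/29 - 39*I/29)*sin(1/2 - I)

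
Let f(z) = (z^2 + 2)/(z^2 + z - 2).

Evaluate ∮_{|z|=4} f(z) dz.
By the residue theorem, ∮_C f(z) dz = 2πi · (sum of the residues of f at the poles inside |z| = 4).

The denominator factors as (z - 1)*(z + 2), so the singularities of f are simple poles at z = 1, z = -2.
  |1|² = 1 < 16 = 4², so this pole is inside the contour.
  |-2|² = 4 < 16 = 4², so this pole is inside the contour.

With P(z) = z^2 + 2 and Q(z) = z^2 + z - 2, each pole is simple, so Res(f, z₀) = P(z₀)/Q'(z₀) with Q'(z) = 2*z + 1.
  Res(f, 1) = P(1)/Q'(1) = (3)/(3) = 1
  Res(f, -2) = P(-2)/Q'(-2) = (6)/(-3) = -2

Sum of residues inside C: -1
∮_C f(z) dz = 2πi · (-1) = -2*I*pi

Final answer: -2*I*pi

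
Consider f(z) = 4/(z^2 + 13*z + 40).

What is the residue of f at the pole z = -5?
Write f(z) = P(z)/Q(z) with P(z) = 4 and Q(z) = z^2 + 13*z + 40.
The denominator factors as Q(z) = (z + 5)*(z + 8), so z = -5 is a simple zero of Q and P is analytic there; z = -5 is therefore a simple pole and
  Res(f, z₀) = P(z₀)/Q'(z₀).

Q'(z) = 2*z + 13, so Q'(-5) = 3.
P(-5) = 4.

Res(f, -5) = (4)/(3) = 4/3

Final answer: 4/3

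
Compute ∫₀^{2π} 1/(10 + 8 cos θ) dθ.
pi/3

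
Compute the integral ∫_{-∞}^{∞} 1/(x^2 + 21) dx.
Let f(z) = 1/(z^2 + 21). The denominator has no real zeros and deg Q - deg P = 2 ≥ 2, so the integral of f over the upper semicircle |z| = R tends to 0 as R → ∞. Closing the contour in the upper half-plane,
  ∫_{-∞}^{∞} f(x) dx = 2πi · Σ Res(f, z_k)  over the poles with Im z_k > 0.

Zeros of the denominator: z^2 + 21 = 0 gives z = ±sqrt(21)*I.
Upper half-plane: z = sqrt(21)*I (simple).

Each pole is a simple zero of Q(z) = z^2 + 21, so Res(f, z₀) = P(z₀)/Q'(z₀) with P(z) = 1, Q'(z) = 2*z:
  Res(f, sqrt(21)*I) = (1)/(2*sqrt(21)*I) = -sqrt(21)*I/42

∫_{-∞}^{∞} f(x) dx = 2πi · (-sqrt(21)*I/42) = sqrt(21)*pi/21

Final answer: sqrt(21)*pi/21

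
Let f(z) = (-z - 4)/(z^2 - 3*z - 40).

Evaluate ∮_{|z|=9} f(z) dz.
By the residue theorem, ∮_C f(z) dz = 2πi · (sum of the residues of f at the poles inside |z| = 9).

The denominator factors as (z - 8)*(z + 5), so the singularities of f are simple poles at z = 8, z = -5.
  |8|² = 64 < 81 = 9², so this pole is inside the contour.
  |-5|² = 25 < 81 = 9², so this pole is inside the contour.

With P(z) = -z - 4 and Q(z) = z^2 - 3*z - 40, each pole is simple, so Res(f, z₀) = P(z₀)/Q'(z₀) with Q'(z) = 2*z - 3.
  Res(f, 8) = P(8)/Q'(8) = (-12)/(13) = -12/13
  Res(f, -5) = P(-5)/Q'(-5) = (1)/(-13) = -1/13

Sum of residues inside C: -1
∮_C f(z) dz = 2πi · (-1) = -2*I*pi

Final answer: -2*I*pi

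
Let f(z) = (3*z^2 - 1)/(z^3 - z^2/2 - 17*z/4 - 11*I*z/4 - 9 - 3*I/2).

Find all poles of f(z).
{-3/2 - 3*I/2, -1 + I, 3 + I/2}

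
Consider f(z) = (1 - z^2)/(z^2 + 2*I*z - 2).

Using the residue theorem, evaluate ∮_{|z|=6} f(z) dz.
By the residue theorem, ∮_C f(z) dz = 2πi · (sum of the residues of f at the poles inside |z| = 6).

The denominator factors as (z + 1 + I)*(z - 1 + I), so the singularities of f are simple poles at z = -1 - I, z = 1 - I.
  |-1 - I|² = 2 < 36 = 6², so this pole is inside the contour.
  |1 - I|² = 2 < 36 = 6², so this pole is inside the contour.

With P(z) = 1 - z^2 and Q(z) = z^2 + 2*I*z - 2, each pole is simple, so Res(f, z₀) = P(z₀)/Q'(z₀) with Q'(z) = 2*z + 2*I.
  Res(f, -1 - I) = P(-1 - I)/Q'(-1 - I) = (1 - 2*I)/(-2) = -1/2 + I
  Res(f, 1 - I) = P(1 - I)/Q'(1 - I) = (1 + 2*I)/(2) = 1/2 + I

Sum of residues inside C: 2*I
∮_C f(z) dz = 2πi · (2*I) = -4*pi

Final answer: -4*pi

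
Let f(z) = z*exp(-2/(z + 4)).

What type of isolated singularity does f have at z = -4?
Let u = z + 4. Then
  e^(-2/u) = Σ_{k≥0} (-2)^k/(k!·u^k) = 1 - 2/u + 2/u^2 - 4/(3*u^3) + ...
which has infinitely many negative powers of u, so exp(-2/(z + 4)) has an essential singularity at z = -4.
The extra factor z is a nonzero polynomial; if the product had at most a pole at z = -4, dividing by that polynomial would leave exp(-2/(z + 4)) with at most a pole too — contradiction. (Equivalently, the product's Laurent series still has infinitely many negative powers.)
So the singularity is essential.

Final answer: essential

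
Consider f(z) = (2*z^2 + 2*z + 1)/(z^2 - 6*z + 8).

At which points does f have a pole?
{2, 4}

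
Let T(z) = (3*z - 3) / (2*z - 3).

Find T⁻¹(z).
(3*z - 3)/(2*z - 3)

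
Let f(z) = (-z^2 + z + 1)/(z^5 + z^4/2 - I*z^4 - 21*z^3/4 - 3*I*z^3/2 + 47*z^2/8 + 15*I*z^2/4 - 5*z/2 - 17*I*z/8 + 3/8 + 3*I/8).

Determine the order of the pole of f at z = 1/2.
Factor the denominator:
  z^5 + z^4/2 - I*z^4 - 21*z^3/4 - 3*I*z^3/2 + 47*z^2/8 + 15*I*z^2/4 - 5*z/2 - 17*I*z/8 + 3/8 + 3*I/8 = (z - 1/2)^3*(z + 3)*(z - 1 - I)

The numerator P(z) = -z^2 + z + 1 has P(1/2) = 5/4 ≠ 0, so no factor of (z - 1/2) cancels.
Near z = 1/2 we can therefore write f(z) = g(z)/(z - 1/2)^3 with g analytic at 1/2 and g(1/2) ≠ 0 (g is the numerator divided by the remaining denominator factors).

Hence z = 1/2 is a pole of order 3.

Final answer: 3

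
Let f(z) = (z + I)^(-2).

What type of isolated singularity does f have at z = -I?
Write f(z) = g(z)/(z + I)^2 with g(z) = 1.
g is entire and g(-I) = 1 ≠ 0, so no factor of (z + I) cancels: the Laurent expansion of f about z = -I starts at the power -2, i.e. lim_{z→z₀} (z - z₀)^2 f(z) = 1 is finite and nonzero.
So z = -I is a pole of order 2.

Final answer: pole of order 2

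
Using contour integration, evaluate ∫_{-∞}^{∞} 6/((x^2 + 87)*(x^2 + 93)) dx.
pi*(-29*sqrt(93) + 31*sqrt(87))/2697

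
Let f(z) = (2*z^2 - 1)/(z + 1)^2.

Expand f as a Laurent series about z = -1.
Put w = z - (-1), i.e. z = w - 1. The denominator is w^2, so it suffices to rewrite the numerator in powers of w.

P(z) = 2*z^2 - 1
P(w - 1) = 1 - 4*w + 2*w^2

Dividing each term by w^2:
  f = 1/w^2 - 4/w + 2

Substituting back w = z + 1:
  f(z) = 1/(z + 1)^2 - 4/(z + 1) + 2

The series is finite because the numerator is a polynomial; the negative powers form the principal part, and the coefficient of 1/(z + 1) gives Res(f, -1) = -4.

Final answer: 1/(z + 1)^2 - 4/(z + 1) + 2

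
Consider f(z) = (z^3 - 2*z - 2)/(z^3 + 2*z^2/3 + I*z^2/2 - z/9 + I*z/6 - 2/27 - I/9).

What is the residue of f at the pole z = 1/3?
Write f(z) = P(z)/Q(z) with P(z) = z^3 - 2*z - 2 and Q(z) = z^3 + 2*z^2/3 + I*z^2/2 - z/9 + I*z/6 - 2/27 - I/9.
The denominator factors as Q(z) = (z - 1/3)*(z + 1/3 + I/2)*(z + 2/3), so z = 1/3 is a simple zero of Q and P is analytic there; z = 1/3 is therefore a simple pole and
  Res(f, z₀) = P(z₀)/Q'(z₀).

Q'(z) = 3*z^2 + 4*z/3 + I*z - 1/9 + I/6, so Q'(1/3) = 2/3 + I/2.
P(1/3) = -71/27.

Res(f, 1/3) = (-71/27)/(2/3 + I/2) = -568/225 + 142*I/75

Final answer: -568/225 + 142*I/75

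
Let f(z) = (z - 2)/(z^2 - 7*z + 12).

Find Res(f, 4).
2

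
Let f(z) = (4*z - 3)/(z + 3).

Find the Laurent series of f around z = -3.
Put w = z - (-3), i.e. z = w - 3. The denominator is w, so it suffices to rewrite the numerator in powers of w.

P(z) = 4*z - 3
P(w - 3) = -15 + 4*w

Dividing each term by w:
  f = -15/w + 4

Substituting back w = z + 3:
  f(z) = -15/(z + 3) + 4

The series is finite because the numerator is a polynomial; the negative powers form the principal part, and the coefficient of 1/(z + 3) gives Res(f, -3) = -15.

Final answer: -15/(z + 3) + 4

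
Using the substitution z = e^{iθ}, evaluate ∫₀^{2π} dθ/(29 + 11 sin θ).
Call the integral J. The integrand is 2π-periodic and we integrate over a full period, so shifting θ does not change the value (θ → θ + π/2 turns sin θ into cos θ). Hence
  J = ∫₀^{2π} dθ/(29 + 11 cos θ).
Put z = e^{iθ}: then cos θ = (z + 1/z)/2, dθ = dz/(iz), and z runs once counterclockwise around |z| = 1:
  J = ∮_{|z|=1} 1/(29 + 11*(z + 1/z)/2) · dz/(iz) = (2/i) ∮_{|z|=1} dz/(11*z^2 + 58*z + 11).
The roots of 11*z^2 + 58*z + 11 are z = (-29 ± sqrt(29^2 - 11^2))/11, with sqrt(720) = 12*sqrt(5); their product is 1, so only z₊ = -29/11 + 12*sqrt(5)/11 lies inside the unit circle (z₋ = -29/11 - 12*sqrt(5)/11 lies outside).
z₊ is a simple zero of q(z) = 11*z^2 + 58*z + 11, so Res(1/q, z₊) = 1/q'(z₊) with q'(z) = 22*z + 58; and q'(z₊) = 11*(z₊ - z₋) = 24*sqrt(5).
Therefore J = (2/i) · 2πi · 1/(24*sqrt(5)) = 2*pi/(12*sqrt(5)) = sqrt(5)*pi/30

Final answer: sqrt(5)*pi/30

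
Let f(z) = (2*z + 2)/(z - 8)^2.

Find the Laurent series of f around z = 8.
Put w = z - (8), i.e. z = w + 8. The denominator is w^2, so it suffices to rewrite the numerator in powers of w.

P(z) = 2*z + 2
P(w + 8) = 18 + 2*w

Dividing each term by w^2:
  f = 18/w^2 + 2/w

Substituting back w = z - 8:
  f(z) = 18/(z - 8)^2 + 2/(z - 8)

The series is finite because the numerator is a polynomial; the negative powers form the principal part, and the coefficient of 1/(z - 8) gives Res(f, 8) = 2.

Final answer: 18/(z - 8)^2 + 2/(z - 8)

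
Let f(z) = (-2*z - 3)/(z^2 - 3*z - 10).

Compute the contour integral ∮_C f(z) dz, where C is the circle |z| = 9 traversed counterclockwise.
By the residue theorem, ∮_C f(z) dz = 2πi · (sum of the residues of f at the poles inside |z| = 9).

The denominator factors as (z - 5)*(z + 2), so the singularities of f are simple poles at z = 5, z = -2.
  |5|² = 25 < 81 = 9², so this pole is inside the contour.
  |-2|² = 4 < 81 = 9², so this pole is inside the contour.

With P(z) = -2*z - 3 and Q(z) = z^2 - 3*z - 10, each pole is simple, so Res(f, z₀) = P(z₀)/Q'(z₀) with Q'(z) = 2*z - 3.
  Res(f, 5) = P(5)/Q'(5) = (-13)/(7) = -13/7
  Res(f, -2) = P(-2)/Q'(-2) = (1)/(-7) = -1/7

Sum of residues inside C: -2
∮_C f(z) dz = 2πi · (-2) = -4*I*pi

Final answer: -4*I*pi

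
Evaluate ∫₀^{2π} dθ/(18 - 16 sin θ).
sqrt(17)*pi/17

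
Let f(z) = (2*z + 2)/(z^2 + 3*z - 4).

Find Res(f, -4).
Write f(z) = P(z)/Q(z) with P(z) = 2*z + 2 and Q(z) = z^2 + 3*z - 4.
The denominator factors as Q(z) = (z - 1)*(z + 4), so z = -4 is a simple zero of Q and P is analytic there; z = -4 is therefore a simple pole and
  Res(f, z₀) = P(z₀)/Q'(z₀).

Q'(z) = 2*z + 3, so Q'(-4) = -5.
P(-4) = -6.

Res(f, -4) = (-6)/(-5) = 6/5

Final answer: 6/5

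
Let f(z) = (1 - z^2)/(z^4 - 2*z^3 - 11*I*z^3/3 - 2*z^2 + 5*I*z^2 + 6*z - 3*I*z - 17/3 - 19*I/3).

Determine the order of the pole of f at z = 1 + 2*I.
Factor the denominator:
  z^4 - 2*z^3 - 11*I*z^3/3 - 2*z^2 + 5*I*z^2 + 6*z - 3*I*z - 17/3 - 19*I/3 = (z - 1 - 2*I)^2*(z - 1 + I)*(z + 1 - 2*I/3)

The numerator P(z) = 1 - z^2 has P(1 + 2*I) = 4 - 4*I ≠ 0, so no factor of (z - 1 - 2*I) cancels.
Near z = 1 + 2*I we can therefore write f(z) = g(z)/(z - 1 - 2*I)^2 with g analytic at 1 + 2*I and g(1 + 2*I) ≠ 0 (g is the numerator divided by the remaining denominator factors).

Hence z = 1 + 2*I is a pole of order 2.

Final answer: 2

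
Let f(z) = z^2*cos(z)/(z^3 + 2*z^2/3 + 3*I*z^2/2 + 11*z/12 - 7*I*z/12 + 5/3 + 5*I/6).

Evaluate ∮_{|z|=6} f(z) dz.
pi*(-198/169 - 336*I/169)*cos(1/2 + I) + pi*(-24/845 + 328*I/845)*cos(1/3 + I) + pi*(6/5 + 18*I/5)*cos(1/2 + 3*I/2)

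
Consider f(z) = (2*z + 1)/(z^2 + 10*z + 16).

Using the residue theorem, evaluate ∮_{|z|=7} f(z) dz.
By the residue theorem, ∮_C f(z) dz = 2πi · (sum of the residues of f at the poles inside |z| = 7).

The denominator factors as (z + 2)*(z + 8), so the singularities of f are simple poles at z = -2, z = -8.
  |-2|² = 4 < 49 = 7², so this pole is inside the contour.
  |-8|² = 64 > 49 = 7², so this pole is outside the contour.

With P(z) = 2*z + 1 and Q(z) = z^2 + 10*z + 16, each pole is simple, so Res(f, z₀) = P(z₀)/Q'(z₀) with Q'(z) = 2*z + 10.
  Res(f, -2) = P(-2)/Q'(-2) = (-3)/(6) = -1/2

∮_C f(z) dz = 2πi · (-1/2) = -I*pi

Final answer: -I*pi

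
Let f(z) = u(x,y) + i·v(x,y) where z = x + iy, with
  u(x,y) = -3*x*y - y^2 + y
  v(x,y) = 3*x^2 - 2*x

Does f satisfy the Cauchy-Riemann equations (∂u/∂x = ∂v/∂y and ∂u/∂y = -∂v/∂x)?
∂u/∂x = -3*y
∂v/∂y = 0
∂u/∂y = -3*x - 2*y + 1
∂v/∂x = 6*x - 2
∂u/∂x ≠ ∂v/∂y and ∂u/∂y ≠ -∂v/∂x; the Cauchy-Riemann equations are not satisfied, so f is not analytic.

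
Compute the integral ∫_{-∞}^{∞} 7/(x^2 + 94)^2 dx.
Let f(z) = 7/(z^2 + 94)^2. The denominator has no real zeros and deg Q - deg P = 4 ≥ 2, so the integral of f over the upper semicircle |z| = R tends to 0 as R → ∞. Closing the contour in the upper half-plane,
  ∫_{-∞}^{∞} f(x) dx = 2πi · Σ Res(f, z_k)  over the poles with Im z_k > 0.

Zeros of the denominator: z^2 + 94 = 0 gives z = ±sqrt(94)*I.
Upper half-plane: z = sqrt(94)*I (a pole of order 2).

Write f(z) = g(z)/(z - sqrt(94)*I)^2 with g(z) = 7/(z + sqrt(94)*I)^2. For a double pole, Res(f, z₀) = g'(z₀):
  g'(z) = -14/(z + sqrt(94)*I)^3
  Res(f, sqrt(94)*I) = g'(sqrt(94)*I) = -7*sqrt(94)*I/35344

∫_{-∞}^{∞} f(x) dx = 2πi · (-7*sqrt(94)*I/35344) = 7*sqrt(94)*pi/17672

Final answer: 7*sqrt(94)*pi/17672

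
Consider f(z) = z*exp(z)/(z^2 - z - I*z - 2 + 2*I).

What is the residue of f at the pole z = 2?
Write f(z) = P(z)/Q(z) with P(z) = z*exp(z) and Q(z) = z^2 - z - I*z - 2 + 2*I.
The denominator factors as Q(z) = (z - 2)*(z + 1 - I), so z = 2 is a simple zero of Q and P is analytic there; z = 2 is therefore a simple pole and
  Res(f, z₀) = P(z₀)/Q'(z₀).

Q'(z) = 2*z - 1 - I, so Q'(2) = 3 - I.
P(2) = 2*exp(2).

Res(f, 2) = (2*exp(2))/(3 - I) = (3/5 + I/5)*exp(2)

Final answer: (3/5 + I/5)*exp(2)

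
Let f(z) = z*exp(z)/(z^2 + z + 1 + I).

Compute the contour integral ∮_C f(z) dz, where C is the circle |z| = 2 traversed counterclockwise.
By the residue theorem, ∮_C f(z) dz = 2πi · (sum of the residues of f at the poles inside |z| = 2).

The denominator factors as (z + I)*(z + 1 - I), so the singularities of f are simple poles at z = -I, z = -1 + I.
  |-I|² = 1 < 4 = 2², so this pole is inside the contour.
  |-1 + I|² = 2 < 4 = 2², so this pole is inside the contour.

With P(z) = z*exp(z) and Q(z) = z^2 + z + 1 + I, each pole is simple, so Res(f, z₀) = P(z₀)/Q'(z₀) with Q'(z) = 2*z + 1.
  Res(f, -I) = P(-I)/Q'(-I) = (-I*exp(-I))/(1 - 2*I) = (2/5 - I/5)*exp(-I)
  Res(f, -1 + I) = P(-1 + I)/Q'(-1 + I) = ((-1 + I)*exp(-1 + I))/(-1 + 2*I) = (3/5 + I/5)*exp(-1 + I)

Sum of residues inside C: (2/5 - I/5)*exp(-I) + (3/5 + I/5)*exp(-1 + I)
∮_C f(z) dz = 2πi · ((2/5 - I/5)*exp(-I) + (3/5 + I/5)*exp(-1 + I)) = pi*(2/5 + 4*I/5)*exp(-I) + pi*(-2/5 + 6*I/5)*exp(-1 + I)

Final answer: pi*(2/5 + 4*I/5)*exp(-I) + pi*(-2/5 + 6*I/5)*exp(-1 + I)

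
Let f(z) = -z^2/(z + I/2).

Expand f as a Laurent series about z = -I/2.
Put w = z - (-I/2), i.e. z = w - I/2. The denominator is w, so it suffices to rewrite the numerator in powers of w.

P(z) = -z^2
P(w - I/2) = 1/4 + I*w - w^2

Dividing each term by w:
  f = 1/(4*w) + I - w

Substituting back w = z + I/2:
  f(z) = 1/(4*(z + I/2)) + I - (z + I/2)

The series is finite because the numerator is a polynomial; the negative powers form the principal part, and the coefficient of 1/(z + I/2) gives Res(f, -I/2) = 1/4.

Final answer: 1/(4*(z + I/2)) + I - (z + I/2)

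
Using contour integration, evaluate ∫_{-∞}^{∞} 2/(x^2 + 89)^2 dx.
Let f(z) = 2/(z^2 + 89)^2. The denominator has no real zeros and deg Q - deg P = 4 ≥ 2, so the integral of f over the upper semicircle |z| = R tends to 0 as R → ∞. Closing the contour in the upper half-plane,
  ∫_{-∞}^{∞} f(x) dx = 2πi · Σ Res(f, z_k)  over the poles with Im z_k > 0.

Zeros of the denominator: z^2 + 89 = 0 gives z = ±sqrt(89)*I.
Upper half-plane: z = sqrt(89)*I (a pole of order 2).

Write f(z) = g(z)/(z - sqrt(89)*I)^2 with g(z) = 2/(z + sqrt(89)*I)^2. For a double pole, Res(f, z₀) = g'(z₀):
  g'(z) = -4/(z + sqrt(89)*I)^3
  Res(f, sqrt(89)*I) = g'(sqrt(89)*I) = -sqrt(89)*I/15842

∫_{-∞}^{∞} f(x) dx = 2πi · (-sqrt(89)*I/15842) = sqrt(89)*pi/7921

Final answer: sqrt(89)*pi/7921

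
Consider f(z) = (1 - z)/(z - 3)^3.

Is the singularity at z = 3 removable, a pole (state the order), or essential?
Write f(z) = g(z)/(z - 3)^3 with g(z) = 1 - z.
g is entire and g(3) = -2 ≠ 0, so no factor of (z - 3) cancels: the Laurent expansion of f about z = 3 starts at the power -3, i.e. lim_{z→z₀} (z - z₀)^3 f(z) = -2 is finite and nonzero.
So z = 3 is a pole of order 3.

Final answer: pole of order 3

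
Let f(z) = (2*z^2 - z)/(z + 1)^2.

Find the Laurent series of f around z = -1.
Put w = z - (-1), i.e. z = w - 1. The denominator is w^2, so it suffices to rewrite the numerator in powers of w.

P(z) = 2*z^2 - z
P(w - 1) = 3 - 5*w + 2*w^2

Dividing each term by w^2:
  f = 3/w^2 - 5/w + 2

Substituting back w = z + 1:
  f(z) = 3/(z + 1)^2 - 5/(z + 1) + 2

The series is finite because the numerator is a polynomial; the negative powers form the principal part, and the coefficient of 1/(z + 1) gives Res(f, -1) = -5.

Final answer: 3/(z + 1)^2 - 5/(z + 1) + 2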